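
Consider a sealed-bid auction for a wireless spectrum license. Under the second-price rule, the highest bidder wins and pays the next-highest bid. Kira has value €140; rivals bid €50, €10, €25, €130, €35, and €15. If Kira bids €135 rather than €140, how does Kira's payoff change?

€0

The highest competing bid is €130.
Bidding truthfully at €140: Kira has the top bid, wins, and pays the second-highest bid €130. Payoff = €140 − €130 = €10.
Bidding €135: Kira has the top bid, wins, and pays the second-highest bid €130. Payoff = €140 − €130 = €10.
Change = €10 − €10 = €0.
The bid only affects whether you win, not the price — here both bids land on the same side of the top rival bid, so the deviation is payoff-neutral.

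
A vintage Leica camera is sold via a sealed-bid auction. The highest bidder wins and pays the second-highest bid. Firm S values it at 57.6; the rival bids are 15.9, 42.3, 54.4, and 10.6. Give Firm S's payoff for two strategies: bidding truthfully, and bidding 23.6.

The highest competing bid is 54.4.
Bidding truthfully at 57.6: Firm S has the top bid, wins, and pays the second-highest bid 54.4. Payoff = 57.6 − 54.4 = 3.2.
Bidding 23.6: the top bid is 54.4 (a rival), so Firm S loses. Payoff = 0.0.

Truthful: 3.2; alternative: 0.0.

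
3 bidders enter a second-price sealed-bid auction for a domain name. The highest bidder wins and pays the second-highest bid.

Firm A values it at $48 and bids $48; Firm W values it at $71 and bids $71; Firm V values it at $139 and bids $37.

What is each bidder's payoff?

Ranking the bids: Firm W $71, then Firm A $48, then Firm V $37.
Firm W has the top bid and wins; the price is the second-highest bid, $48.
Firm W's payoff = $71 − $48 = $23. All other bidders lose, so their payoff is 0.

Payoffs: Firm A $0, Firm W $23, Firm V $0.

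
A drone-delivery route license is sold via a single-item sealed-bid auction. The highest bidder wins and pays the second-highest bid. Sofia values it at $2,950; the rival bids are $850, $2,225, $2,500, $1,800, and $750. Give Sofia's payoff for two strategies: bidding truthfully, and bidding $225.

Truthful: $450; alternative: $0.

The highest competing bid is $2,500.
Bidding truthfully at $2,950: Sofia has the top bid, wins, and pays the second-highest bid $2,500. Payoff = $2,950 − $2,500 = $450.
Bidding $225: the top bid is $2,500 (a rival), so Sofia loses. Payoff = $0.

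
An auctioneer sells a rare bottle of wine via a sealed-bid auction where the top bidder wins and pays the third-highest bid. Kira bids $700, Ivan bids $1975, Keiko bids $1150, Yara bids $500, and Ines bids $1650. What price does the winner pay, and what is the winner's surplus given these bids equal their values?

Sorted high to low: Ivan $1975 > Ines $1650 > Keiko $1150 > Kira $700 > Yara $500.
Ivan is the highest bidder, so Ivan wins.
Under the third-price rule, the price is the third-highest bid: $1150.
Surplus = $1975 − $1150 = $825.

Price $1150; surplus $825.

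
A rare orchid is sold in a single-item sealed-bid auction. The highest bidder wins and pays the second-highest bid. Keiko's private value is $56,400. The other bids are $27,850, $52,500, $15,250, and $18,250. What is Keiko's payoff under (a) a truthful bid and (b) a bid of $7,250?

The highest competing bid is $52,500.
Bidding truthfully at $56,400: Keiko has the top bid, wins, and pays the second-highest bid $52,500. Payoff = $56,400 − $52,500 = $3,900.
Bidding $7,250: the top bid is $52,500 (a rival), so Keiko loses. Payoff = $0.

(a) $3,900  (b) $0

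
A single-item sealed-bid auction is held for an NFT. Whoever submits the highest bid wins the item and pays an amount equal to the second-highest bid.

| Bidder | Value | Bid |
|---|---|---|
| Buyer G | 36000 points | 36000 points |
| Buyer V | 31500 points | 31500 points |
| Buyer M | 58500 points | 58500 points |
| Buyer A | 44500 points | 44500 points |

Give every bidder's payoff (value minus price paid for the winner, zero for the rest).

Buyer G 0 points, Buyer V 0 points, Buyer M 14000 points, Buyer A 0 points.

Ordered from highest: Buyer M 58500 points, then Buyer A 44500 points, then Buyer G 36000 points, then Buyer V 31500 points.
Buyer M has the top bid and wins; the price is the second-highest bid, 44500 points.
Buyer M's payoff = 58500 points − 44500 points = 14000 points. All other bidders lose, so their payoff is 0.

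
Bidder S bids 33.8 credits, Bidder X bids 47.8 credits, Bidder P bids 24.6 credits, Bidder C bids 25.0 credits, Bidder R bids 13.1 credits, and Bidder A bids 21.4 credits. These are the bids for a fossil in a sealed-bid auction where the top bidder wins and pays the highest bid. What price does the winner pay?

Price paid: 47.8 credits.

Bids in descending order: Bidder X 47.8 credits, then Bidder S 33.8 credits, then Bidder C 25.0 credits, then Bidder P 24.6 credits, then Bidder A 21.4 credits, then Bidder R 13.1 credits.
Bidder X is the highest bidder, so Bidder X wins.
Under the first-price rule, the price is the highest bid: 47.8 credits.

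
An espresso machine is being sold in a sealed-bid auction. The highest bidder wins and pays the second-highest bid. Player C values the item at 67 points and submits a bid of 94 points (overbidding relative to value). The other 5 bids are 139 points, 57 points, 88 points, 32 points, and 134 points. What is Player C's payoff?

Highest competing bid: 139 points.
Player C's bid 94 points is not the highest, so Player C loses, pays nothing, and earns zero payoff.

Player C's payoff: 0 points.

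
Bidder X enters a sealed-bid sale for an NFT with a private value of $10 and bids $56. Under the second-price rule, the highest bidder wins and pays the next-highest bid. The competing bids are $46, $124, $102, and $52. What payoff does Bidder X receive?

Highest competing bid: $124.
Bidder X's bid $56 is not the highest, so Bidder X loses, pays nothing, and earns zero payoff.

$0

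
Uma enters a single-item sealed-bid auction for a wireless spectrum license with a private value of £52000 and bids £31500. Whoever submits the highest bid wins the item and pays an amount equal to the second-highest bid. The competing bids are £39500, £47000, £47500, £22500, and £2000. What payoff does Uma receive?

Uma's payoff: £0.

Highest competing bid: £47500.
Uma's bid £31500 is not the highest, so Uma loses, pays nothing, and earns zero payoff.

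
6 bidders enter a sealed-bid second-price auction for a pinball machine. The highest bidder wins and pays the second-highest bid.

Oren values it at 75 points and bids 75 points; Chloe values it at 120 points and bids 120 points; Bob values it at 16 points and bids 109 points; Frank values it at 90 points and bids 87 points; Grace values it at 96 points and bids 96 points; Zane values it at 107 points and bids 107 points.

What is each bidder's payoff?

Sorted high to low: Chloe 120 points, then Bob 109 points, then Zane 107 points, then Grace 96 points, then Frank 87 points, then Oren 75 points.
Chloe has the top bid and wins; the price is the second-highest bid, 109 points.
Chloe's payoff = 120 points − 109 points = 11 points. All other bidders lose, so their payoff is 0.

Oren 0 points, Chloe 11 points, Bob 0 points, Frank 0 points, Grace 0 points, Zane 0 points.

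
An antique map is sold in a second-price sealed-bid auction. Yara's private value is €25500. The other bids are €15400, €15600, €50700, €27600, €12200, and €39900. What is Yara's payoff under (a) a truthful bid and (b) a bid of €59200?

The highest competing bid is €50700.
Bidding truthfully at €25500: the top bid is €50700 (a rival), so Yara loses. Payoff = €0.
Bidding €59200: Yara has the top bid, wins, and pays the second-highest bid €50700. Payoff = €25500 − €50700 = -€25200.

Truthful: €0; alternative: -€25200.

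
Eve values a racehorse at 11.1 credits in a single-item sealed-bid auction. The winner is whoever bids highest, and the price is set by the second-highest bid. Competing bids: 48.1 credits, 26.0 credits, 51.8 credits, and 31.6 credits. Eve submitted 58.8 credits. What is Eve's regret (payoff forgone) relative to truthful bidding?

The highest competing bid is 51.8 credits.
Bidding truthfully at 11.1 credits: the top bid is 51.8 credits (a rival), so Eve loses. Payoff = 0.0 credits.
Bidding 58.8 credits: Eve has the top bid, wins, and pays the second-highest bid 51.8 credits. Payoff = 11.1 credits − 51.8 credits = -40.7 credits.
Regret = truthful payoff − actual payoff = 0.0 credits − -40.7 credits = 40.7 credits.

40.7 credits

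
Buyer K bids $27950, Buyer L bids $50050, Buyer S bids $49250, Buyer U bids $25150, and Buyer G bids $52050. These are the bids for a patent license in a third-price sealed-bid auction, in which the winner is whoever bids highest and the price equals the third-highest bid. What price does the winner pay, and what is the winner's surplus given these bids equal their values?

The winner pays $49250 for a surplus of $2800.

Ordered from highest: Buyer G $52050 > Buyer L $50050 > Buyer S $49250 > Buyer K $27950 > Buyer U $25150.
Buyer G is the highest bidder, so Buyer G wins.
Under the third-price rule, the price is the third-highest bid: $49250.
Surplus = $52050 − $49250 = $2800.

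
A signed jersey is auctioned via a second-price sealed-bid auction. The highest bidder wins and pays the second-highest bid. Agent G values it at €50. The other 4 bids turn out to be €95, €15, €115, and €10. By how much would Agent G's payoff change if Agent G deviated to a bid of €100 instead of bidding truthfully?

€0

The highest competing bid is €115.
Bidding truthfully at €50: the top bid is €115 (a rival), so Agent G loses. Payoff = €0.
Bidding €100: the top bid is €115 (a rival), so Agent G loses. Payoff = €0.
Change = €0 − €0 = €0.
The bid only affects whether you win, not the price — here both bids land on the same side of the top rival bid, so the deviation is payoff-neutral.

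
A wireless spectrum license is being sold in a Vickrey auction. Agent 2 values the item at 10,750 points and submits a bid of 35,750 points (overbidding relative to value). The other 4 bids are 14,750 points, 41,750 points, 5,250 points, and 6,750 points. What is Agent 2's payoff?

Highest competing bid: 41,750 points.
Agent 2's bid 35,750 points is not the highest, so Agent 2 loses, pays nothing, and earns zero payoff.

The bidder's payoff: 0 points.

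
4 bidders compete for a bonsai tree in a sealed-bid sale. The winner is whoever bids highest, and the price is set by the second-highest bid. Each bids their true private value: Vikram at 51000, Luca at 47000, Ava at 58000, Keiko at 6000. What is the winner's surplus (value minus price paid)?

Bids in descending order: Ava 58000; Vikram 51000; Luca 47000; Keiko 6000.
Ava wins with the top bid and pays the second-highest, 51000.
Surplus = 58000 − 51000 = 7000.

Winner's surplus: 7000.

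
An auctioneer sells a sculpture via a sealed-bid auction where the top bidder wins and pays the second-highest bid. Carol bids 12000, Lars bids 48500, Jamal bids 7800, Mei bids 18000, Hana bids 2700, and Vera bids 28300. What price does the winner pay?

Ordered from highest: Lars 48500, then Vera 28300, then Mei 18000, then Carol 12000, then Jamal 7800, then Hana 2700.
Lars is the highest bidder, so Lars wins.
Under the second-price rule, the price is the second-highest bid: 28300.

28300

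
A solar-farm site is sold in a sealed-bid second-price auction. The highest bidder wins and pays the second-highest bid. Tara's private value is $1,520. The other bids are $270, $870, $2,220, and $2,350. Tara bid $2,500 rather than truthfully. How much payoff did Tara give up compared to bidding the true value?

$830

The highest competing bid is $2,350.
Bidding truthfully at $1,520: the top bid is $2,350 (a rival), so Tara loses. Payoff = $0.
Bidding $2,500: Tara has the top bid, wins, and pays the second-highest bid $2,350. Payoff = $1,520 − $2,350 = -$830.
Regret = truthful payoff − actual payoff = $0 − -$830 = $830.
This is the dominant-strategy logic: truthful bidding weakly beats any alternative.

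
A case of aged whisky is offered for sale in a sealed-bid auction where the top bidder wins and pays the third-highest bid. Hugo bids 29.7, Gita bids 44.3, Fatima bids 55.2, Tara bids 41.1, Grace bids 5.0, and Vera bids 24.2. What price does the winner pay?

The winner pays 41.1.

Ordered from highest: Fatima 55.2; Gita 44.3; Tara 41.1; Hugo 29.7; Vera 24.2; Grace 5.0.
Fatima is the highest bidder, so Fatima wins.
Under the third-price rule, the price is the third-highest bid: 41.1.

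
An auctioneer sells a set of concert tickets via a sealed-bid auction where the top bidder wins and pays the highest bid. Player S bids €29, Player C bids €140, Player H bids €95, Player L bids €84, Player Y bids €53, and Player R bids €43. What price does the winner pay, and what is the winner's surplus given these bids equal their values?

The winner pays €140 for a surplus of €0.

Bids in descending order: Player C €140; Player H €95; Player L €84; Player Y €53; Player R €43; Player S €29.
Player C is the highest bidder, so Player C wins.
Under the first-price rule, the price is the highest bid: €140.
Surplus = €140 − €140 = €0.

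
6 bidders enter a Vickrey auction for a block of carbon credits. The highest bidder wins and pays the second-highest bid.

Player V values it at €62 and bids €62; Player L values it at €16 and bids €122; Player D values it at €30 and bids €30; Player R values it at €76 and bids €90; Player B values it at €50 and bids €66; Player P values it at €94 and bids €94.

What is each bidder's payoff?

Payoffs: Player V €0, Player L -€78, Player D €0, Player R €0, Player B €0, Player P €0.

Bids in descending order: Player L €122, then Player P €94, then Player R €90, then Player B €66, then Player V €62, then Player D €30.
Player L has the top bid and wins; the price is the second-highest bid, €94.
Player L's payoff = €16 − €94 = -€78. All other bidders lose, so their payoff is 0.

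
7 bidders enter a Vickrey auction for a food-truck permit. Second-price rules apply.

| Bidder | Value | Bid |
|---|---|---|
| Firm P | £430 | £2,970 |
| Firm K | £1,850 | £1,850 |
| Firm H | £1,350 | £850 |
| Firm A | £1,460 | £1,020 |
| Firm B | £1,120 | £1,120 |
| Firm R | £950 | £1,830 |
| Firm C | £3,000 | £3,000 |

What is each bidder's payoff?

Payoffs: Firm P £0, Firm K £0, Firm H £0, Firm A £0, Firm B £0, Firm R £0, Firm C £30.

Ordered from highest: Firm C £3,000, then Firm P £2,970, then Firm K £1,850, then Firm R £1,830, then Firm B £1,120, then Firm A £1,020, then Firm H £850.
Firm C has the top bid and wins; the price is the second-highest bid, £2,970.
Firm C's payoff = £3,000 − £2,970 = £30. All other bidders lose, so their payoff is 0.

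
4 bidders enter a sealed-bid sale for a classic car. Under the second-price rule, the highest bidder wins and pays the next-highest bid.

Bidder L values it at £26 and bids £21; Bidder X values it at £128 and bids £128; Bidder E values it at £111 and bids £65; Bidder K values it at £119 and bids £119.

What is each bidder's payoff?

Bidder L £0, Bidder X £9, Bidder E £0, Bidder K £0.

Ordered from highest: Bidder X £128; Bidder K £119; Bidder E £65; Bidder L £21.
Bidder X has the top bid and wins; the price is the second-highest bid, £119.
Bidder X's payoff = £128 − £119 = £9. All other bidders lose, so their payoff is 0.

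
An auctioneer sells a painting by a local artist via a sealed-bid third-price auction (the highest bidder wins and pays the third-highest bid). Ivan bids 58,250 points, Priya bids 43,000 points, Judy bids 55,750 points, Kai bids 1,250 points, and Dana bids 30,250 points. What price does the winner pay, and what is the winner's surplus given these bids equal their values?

Bids in descending order: Ivan 58,250 points, then Judy 55,750 points, then Priya 43,000 points, then Dana 30,250 points, then Kai 1,250 points.
Ivan is the highest bidder, so Ivan wins.
Under the third-price rule, the price is the third-highest bid: 43,000 points.
Surplus = 58,250 points − 43,000 points = 15,250 points.

Price 43,000 points; surplus 15,250 points.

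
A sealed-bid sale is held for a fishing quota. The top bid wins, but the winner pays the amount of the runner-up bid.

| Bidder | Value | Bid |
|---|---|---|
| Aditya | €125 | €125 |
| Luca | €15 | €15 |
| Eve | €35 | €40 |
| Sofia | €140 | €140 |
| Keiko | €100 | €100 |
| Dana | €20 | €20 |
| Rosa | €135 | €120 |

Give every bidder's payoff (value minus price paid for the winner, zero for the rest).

Payoffs: Aditya €0, Luca €0, Eve €0, Sofia €15, Keiko €0, Dana €0, Rosa €0.

Ranking the bids: Sofia €140 > Aditya €125 > Rosa €120 > Keiko €100 > Eve €40 > Dana €20 > Luca €15.
Sofia has the top bid and wins; the price is the second-highest bid, €125.
Sofia's payoff = €140 − €125 = €15. All other bidders lose, so their payoff is 0.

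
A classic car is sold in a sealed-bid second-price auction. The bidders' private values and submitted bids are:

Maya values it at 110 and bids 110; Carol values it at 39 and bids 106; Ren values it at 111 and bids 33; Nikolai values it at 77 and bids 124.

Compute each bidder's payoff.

Sorted high to low: Nikolai 124; Maya 110; Carol 106; Ren 33.
Nikolai has the top bid and wins; the price is the second-highest bid, 110.
Nikolai's payoff = 77 − 110 = -33. All other bidders lose, so their payoff is 0.

Payoffs: Maya 0, Carol 0, Ren 0, Nikolai -33.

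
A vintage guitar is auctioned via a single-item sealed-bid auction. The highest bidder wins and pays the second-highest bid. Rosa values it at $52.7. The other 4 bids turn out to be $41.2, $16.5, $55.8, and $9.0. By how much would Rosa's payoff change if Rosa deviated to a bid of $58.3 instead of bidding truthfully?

The highest competing bid is $55.8.
Bidding truthfully at $52.7: the top bid is $55.8 (a rival), so Rosa loses. Payoff = $0.0.
Bidding $58.3: Rosa has the top bid, wins, and pays the second-highest bid $55.8. Payoff = $52.7 − $55.8 = -$3.1.
Change = -$3.1 − $0.0 = -$3.1.
This is the dominant-strategy logic: truthful bidding weakly beats any alternative.

Change in payoff: -$3.1.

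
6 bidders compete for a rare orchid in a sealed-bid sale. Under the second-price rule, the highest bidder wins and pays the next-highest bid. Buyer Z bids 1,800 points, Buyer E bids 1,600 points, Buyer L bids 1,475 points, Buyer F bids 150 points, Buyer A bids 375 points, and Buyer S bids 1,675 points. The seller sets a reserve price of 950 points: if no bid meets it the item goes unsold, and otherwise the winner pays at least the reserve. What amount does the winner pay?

Ordered from highest: Buyer Z 1,800 points > Buyer S 1,675 points > Buyer E 1,600 points > Buyer L 1,475 points > Buyer A 375 points > Buyer F 150 points.
Buyer Z has the highest bid, so Buyer Z wins.
The second-highest bid is 1,675 points, which exceeds the reserve, so that sets the price.

Price paid: 1,675 points.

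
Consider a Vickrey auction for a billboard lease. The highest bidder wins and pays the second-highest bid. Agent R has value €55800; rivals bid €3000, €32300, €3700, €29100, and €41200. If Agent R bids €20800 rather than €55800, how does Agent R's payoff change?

The highest competing bid is €41200.
Bidding truthfully at €55800: Agent R has the top bid, wins, and pays the second-highest bid €41200. Payoff = €55800 − €41200 = €14600.
Bidding €20800: the top bid is €41200 (a rival), so Agent R loses. Payoff = €0.
Change = €0 − €14600 = -€14600.

Change in payoff: -€14600.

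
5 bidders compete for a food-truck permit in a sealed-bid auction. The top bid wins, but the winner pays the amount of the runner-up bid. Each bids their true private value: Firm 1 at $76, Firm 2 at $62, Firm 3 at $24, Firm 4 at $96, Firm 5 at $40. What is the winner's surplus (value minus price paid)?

Winner's surplus: $20.

Ranking the bids: Firm 4 $96, then Firm 1 $76, then Firm 2 $62, then Firm 5 $40, then Firm 3 $24.
Firm 4 wins with the top bid and pays the second-highest, $76.
Surplus = $96 − $76 = $20.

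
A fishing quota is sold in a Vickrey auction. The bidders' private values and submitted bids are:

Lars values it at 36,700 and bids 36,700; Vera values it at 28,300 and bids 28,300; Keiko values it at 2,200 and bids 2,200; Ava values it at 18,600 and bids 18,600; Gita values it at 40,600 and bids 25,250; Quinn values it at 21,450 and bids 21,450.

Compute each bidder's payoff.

Payoffs: Lars 8,400, Vera 0, Keiko 0, Ava 0, Gita 0, Quinn 0.

Ordered from highest: Lars 36,700; Vera 28,300; Gita 25,250; Quinn 21,450; Ava 18,600; Keiko 2,200.
Lars has the top bid and wins; the price is the second-highest bid, 28,300.
Lars's payoff = 36,700 − 28,300 = 8,400. All other bidders lose, so their payoff is 0.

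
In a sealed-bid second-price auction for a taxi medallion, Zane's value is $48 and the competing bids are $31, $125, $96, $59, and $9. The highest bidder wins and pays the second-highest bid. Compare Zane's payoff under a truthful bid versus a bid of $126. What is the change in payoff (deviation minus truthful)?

-$77

The highest competing bid is $125.
Bidding truthfully at $48: the top bid is $125 (a rival), so Zane loses. Payoff = $0.
Bidding $126: Zane has the top bid, wins, and pays the second-highest bid $125. Payoff = $48 − $125 = -$77.
Change = -$77 − $0 = -$77.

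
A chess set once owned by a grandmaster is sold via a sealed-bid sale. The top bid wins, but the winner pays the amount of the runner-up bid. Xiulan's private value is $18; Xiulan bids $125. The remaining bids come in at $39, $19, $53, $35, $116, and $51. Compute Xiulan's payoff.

Highest competing bid: $116.
Xiulan's bid $125 is the highest overall, so Xiulan wins and pays the second-highest bid, $116.
Payoff = value − price = $18 − $116 = -$98.

Xiulan's payoff: -$98.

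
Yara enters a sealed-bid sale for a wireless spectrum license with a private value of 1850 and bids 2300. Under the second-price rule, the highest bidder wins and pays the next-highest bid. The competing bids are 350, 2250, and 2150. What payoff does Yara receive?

Highest competing bid: 2250.
Yara's bid 2300 is the highest overall, so Yara wins and pays the second-highest bid, 2250.
Payoff = value − price = 1850 − 2250 = -400.

Yara's payoff: -400.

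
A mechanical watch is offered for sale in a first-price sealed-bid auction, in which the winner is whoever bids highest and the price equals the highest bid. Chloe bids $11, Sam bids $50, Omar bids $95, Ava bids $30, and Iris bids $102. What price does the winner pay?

$102

Bids in descending order: Iris $102; Omar $95; Sam $50; Ava $30; Chloe $11.
Iris is the highest bidder, so Iris wins.
Under the first-price rule, the price is the highest bid: $102.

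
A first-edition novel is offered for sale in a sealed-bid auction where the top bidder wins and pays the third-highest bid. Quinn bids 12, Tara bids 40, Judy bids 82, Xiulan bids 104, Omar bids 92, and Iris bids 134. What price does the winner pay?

92

Sorted high to low: Iris 134 > Xiulan 104 > Omar 92 > Judy 82 > Tara 40 > Quinn 12.
Iris is the highest bidder, so Iris wins.
Under the third-price rule, the price is the third-highest bid: 92.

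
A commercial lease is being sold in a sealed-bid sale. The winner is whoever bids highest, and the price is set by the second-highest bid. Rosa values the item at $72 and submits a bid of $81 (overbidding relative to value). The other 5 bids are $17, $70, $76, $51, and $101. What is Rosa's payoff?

Highest competing bid: $101.
Rosa's bid $81 is not the highest, so Rosa loses, pays nothing, and earns zero payoff.

Rosa's payoff: $0.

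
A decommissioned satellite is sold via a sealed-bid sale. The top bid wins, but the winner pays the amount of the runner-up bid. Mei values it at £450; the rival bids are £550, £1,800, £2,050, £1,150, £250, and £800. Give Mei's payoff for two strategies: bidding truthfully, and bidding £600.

The highest competing bid is £2,050.
Bidding truthfully at £450: the top bid is £2,050 (a rival), so Mei loses. Payoff = £0.
Bidding £600: the top bid is £2,050 (a rival), so Mei loses. Payoff = £0.

(a) £0  (b) £0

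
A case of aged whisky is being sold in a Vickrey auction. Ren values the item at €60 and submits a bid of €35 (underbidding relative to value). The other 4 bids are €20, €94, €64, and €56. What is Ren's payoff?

Payoff = €0.

Highest competing bid: €94.
Ren's bid €35 is not the highest, so Ren loses, pays nothing, and earns zero payoff.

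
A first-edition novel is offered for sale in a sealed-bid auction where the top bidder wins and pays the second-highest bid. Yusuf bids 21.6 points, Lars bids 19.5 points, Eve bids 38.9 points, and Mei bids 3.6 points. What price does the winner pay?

Sorted high to low: Eve 38.9 points, then Yusuf 21.6 points, then Lars 19.5 points, then Mei 3.6 points.
Eve is the highest bidder, so Eve wins.
Under the second-price rule, the price is the second-highest bid: 21.6 points.

The winner pays 21.6 points.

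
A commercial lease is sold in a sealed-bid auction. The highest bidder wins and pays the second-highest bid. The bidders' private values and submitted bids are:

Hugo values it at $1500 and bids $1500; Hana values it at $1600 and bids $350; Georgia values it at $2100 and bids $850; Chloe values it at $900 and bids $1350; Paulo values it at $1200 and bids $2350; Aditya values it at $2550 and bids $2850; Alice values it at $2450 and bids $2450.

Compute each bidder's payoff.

Ranking the bids: Aditya $2850 > Alice $2450 > Paulo $2350 > Hugo $1500 > Chloe $1350 > Georgia $850 > Hana $350.
Aditya has the top bid and wins; the price is the second-highest bid, $2450.
Aditya's payoff = $2550 − $2450 = $100. All other bidders lose, so their payoff is 0.

Hugo $0, Hana $0, Georgia $0, Chloe $0, Paulo $0, Aditya $100, Alice $0.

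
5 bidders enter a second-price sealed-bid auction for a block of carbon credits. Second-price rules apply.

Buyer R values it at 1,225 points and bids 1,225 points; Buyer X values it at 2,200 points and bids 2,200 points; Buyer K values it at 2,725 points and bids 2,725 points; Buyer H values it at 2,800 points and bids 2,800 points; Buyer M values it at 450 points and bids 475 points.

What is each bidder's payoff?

Ranking the bids: Buyer H 2,800 points; Buyer K 2,725 points; Buyer X 2,200 points; Buyer R 1,225 points; Buyer M 475 points.
Buyer H has the top bid and wins; the price is the second-highest bid, 2,725 points.
Buyer H's payoff = 2,800 points − 2,725 points = 75 points. All other bidders lose, so their payoff is 0.

Buyer R 0 points, Buyer X 0 points, Buyer K 0 points, Buyer H 75 points, Buyer M 0 points.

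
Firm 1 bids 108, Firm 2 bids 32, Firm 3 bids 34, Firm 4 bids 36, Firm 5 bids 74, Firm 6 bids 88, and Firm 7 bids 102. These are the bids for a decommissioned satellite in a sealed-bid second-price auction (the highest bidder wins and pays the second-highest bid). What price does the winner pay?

Ordered from highest: Firm 1 108 > Firm 7 102 > Firm 6 88 > Firm 5 74 > Firm 4 36 > Firm 3 34 > Firm 2 32.
Firm 1 is the highest bidder, so Firm 1 wins.
Under the second-price rule, the price is the second-highest bid: 102.

Price paid: 102.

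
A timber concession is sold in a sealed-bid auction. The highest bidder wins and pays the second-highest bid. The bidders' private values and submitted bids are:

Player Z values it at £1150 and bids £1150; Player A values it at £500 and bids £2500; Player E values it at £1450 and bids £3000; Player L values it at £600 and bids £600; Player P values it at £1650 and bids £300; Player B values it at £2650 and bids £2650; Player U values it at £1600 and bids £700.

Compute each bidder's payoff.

Player Z £0, Player A £0, Player E -£1200, Player L £0, Player P £0, Player B £0, Player U £0.

Ranking the bids: Player E £3000, then Player B £2650, then Player A £2500, then Player Z £1150, then Player U £700, then Player L £600, then Player P £300.
Player E has the top bid and wins; the price is the second-highest bid, £2650.
Player E's payoff = £1450 − £2650 = -£1200. All other bidders lose, so their payoff is 0.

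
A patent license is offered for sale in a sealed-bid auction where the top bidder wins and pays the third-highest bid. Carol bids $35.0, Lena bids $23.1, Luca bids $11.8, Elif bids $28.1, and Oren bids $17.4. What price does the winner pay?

$23.1

Ranking the bids: Carol $35.0, then Elif $28.1, then Lena $23.1, then Oren $17.4, then Luca $11.8.
Carol is the highest bidder, so Carol wins.
Under the third-price rule, the price is the third-highest bid: $23.1.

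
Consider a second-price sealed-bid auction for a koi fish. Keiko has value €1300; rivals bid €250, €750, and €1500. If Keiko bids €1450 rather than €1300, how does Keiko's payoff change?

The highest competing bid is €1500.
Bidding truthfully at €1300: the top bid is €1500 (a rival), so Keiko loses. Payoff = €0.
Bidding €1450: the top bid is €1500 (a rival), so Keiko loses. Payoff = €0.
Change = €0 − €0 = €0.
The bid only affects whether you win, not the price — here both bids land on the same side of the top rival bid, so the deviation is payoff-neutral.

Payoff change: €0.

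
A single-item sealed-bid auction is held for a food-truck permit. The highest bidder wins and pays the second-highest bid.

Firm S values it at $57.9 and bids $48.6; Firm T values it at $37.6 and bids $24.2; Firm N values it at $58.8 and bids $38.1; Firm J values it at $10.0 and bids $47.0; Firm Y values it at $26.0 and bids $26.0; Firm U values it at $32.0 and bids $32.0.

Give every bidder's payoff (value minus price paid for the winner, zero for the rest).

Bids in descending order: Firm S $48.6, then Firm J $47.0, then Firm N $38.1, then Firm U $32.0, then Firm Y $26.0, then Firm T $24.2.
Firm S has the top bid and wins; the price is the second-highest bid, $47.0.
Firm S's payoff = $57.9 − $47.0 = $10.9. All other bidders lose, so their payoff is 0.

Payoffs: Firm S $10.9, Firm T $0.0, Firm N $0.0, Firm J $0.0, Firm Y $0.0, Firm U $0.0.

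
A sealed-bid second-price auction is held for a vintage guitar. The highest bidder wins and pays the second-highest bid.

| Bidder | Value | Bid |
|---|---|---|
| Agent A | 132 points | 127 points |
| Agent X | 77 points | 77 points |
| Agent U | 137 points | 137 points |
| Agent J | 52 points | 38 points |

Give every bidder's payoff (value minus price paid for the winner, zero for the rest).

Ordered from highest: Agent U 137 points, then Agent A 127 points, then Agent X 77 points, then Agent J 38 points.
Agent U has the top bid and wins; the price is the second-highest bid, 127 points.
Agent U's payoff = 137 points − 127 points = 10 points. All other bidders lose, so their payoff is 0.

Payoffs: Agent A 0 points, Agent X 0 points, Agent U 10 points, Agent J 0 points.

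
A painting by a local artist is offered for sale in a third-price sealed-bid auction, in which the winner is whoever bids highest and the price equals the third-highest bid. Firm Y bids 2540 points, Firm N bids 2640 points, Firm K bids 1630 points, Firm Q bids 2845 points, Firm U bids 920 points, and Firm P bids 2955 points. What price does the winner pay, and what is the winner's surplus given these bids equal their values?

The winner pays 2640 points for a surplus of 315 points.

Sorted high to low: Firm P 2955 points; Firm Q 2845 points; Firm N 2640 points; Firm Y 2540 points; Firm K 1630 points; Firm U 920 points.
Firm P is the highest bidder, so Firm P wins.
Under the third-price rule, the price is the third-highest bid: 2640 points.
Surplus = 2955 points − 2640 points = 315 points.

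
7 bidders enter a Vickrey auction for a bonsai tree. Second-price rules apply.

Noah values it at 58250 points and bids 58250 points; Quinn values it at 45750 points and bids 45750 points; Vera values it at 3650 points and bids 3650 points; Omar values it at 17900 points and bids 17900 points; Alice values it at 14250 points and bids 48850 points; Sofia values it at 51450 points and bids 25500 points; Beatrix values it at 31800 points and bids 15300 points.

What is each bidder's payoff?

Bids in descending order: Noah 58250 points > Alice 48850 points > Quinn 45750 points > Sofia 25500 points > Omar 17900 points > Beatrix 15300 points > Vera 3650 points.
Noah has the top bid and wins; the price is the second-highest bid, 48850 points.
Noah's payoff = 58250 points − 48850 points = 9400 points. All other bidders lose, so their payoff is 0.

Payoffs: Noah 9400 points, Quinn 0 points, Vera 0 points, Omar 0 points, Alice 0 points, Sofia 0 points, Beatrix 0 points.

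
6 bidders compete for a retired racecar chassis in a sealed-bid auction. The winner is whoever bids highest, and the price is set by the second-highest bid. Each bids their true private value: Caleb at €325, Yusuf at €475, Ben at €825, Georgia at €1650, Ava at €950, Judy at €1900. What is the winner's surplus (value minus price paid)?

Bids in descending order: Judy €1900 > Georgia €1650 > Ava €950 > Ben €825 > Yusuf €475 > Caleb €325.
Judy wins with the top bid and pays the second-highest, €1650.
Surplus = €1900 − €1650 = €250.

Winner's surplus: €250.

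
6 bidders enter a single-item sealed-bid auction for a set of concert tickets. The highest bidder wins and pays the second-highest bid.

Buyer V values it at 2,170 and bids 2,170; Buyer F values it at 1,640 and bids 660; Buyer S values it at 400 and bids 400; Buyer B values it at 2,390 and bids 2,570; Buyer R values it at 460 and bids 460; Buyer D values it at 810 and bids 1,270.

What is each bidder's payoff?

Bids in descending order: Buyer B 2,570; Buyer V 2,170; Buyer D 1,270; Buyer F 660; Buyer R 460; Buyer S 400.
Buyer B has the top bid and wins; the price is the second-highest bid, 2,170.
Buyer B's payoff = 2,390 − 2,170 = 220. All other bidders lose, so their payoff is 0.

Payoffs: Buyer V 0, Buyer F 0, Buyer S 0, Buyer B 220, Buyer R 0, Buyer D 0.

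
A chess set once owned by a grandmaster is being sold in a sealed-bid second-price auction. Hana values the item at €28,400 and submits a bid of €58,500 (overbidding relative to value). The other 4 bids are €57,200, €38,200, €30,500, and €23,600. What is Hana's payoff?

Highest competing bid: €57,200.
Hana's bid €58,500 is the highest overall, so Hana wins and pays the second-highest bid, €57,200.
Payoff = value − price = €28,400 − €57,200 = -€28,800.

Payoff = -€28,800.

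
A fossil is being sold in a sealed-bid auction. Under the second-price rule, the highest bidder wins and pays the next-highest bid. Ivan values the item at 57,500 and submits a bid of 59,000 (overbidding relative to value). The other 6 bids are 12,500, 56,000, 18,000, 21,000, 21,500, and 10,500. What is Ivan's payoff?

Highest competing bid: 56,000.
Ivan's bid 59,000 is the highest overall, so Ivan wins and pays the second-highest bid, 56,000.
Payoff = value − price = 57,500 − 56,000 = 1,500.

1,500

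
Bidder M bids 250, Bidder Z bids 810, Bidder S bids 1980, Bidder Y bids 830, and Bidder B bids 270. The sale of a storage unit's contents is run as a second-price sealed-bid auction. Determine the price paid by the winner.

The winner pays 830.

Sorted high to low: Bidder S 1980, then Bidder Y 830, then Bidder Z 810, then Bidder B 270, then Bidder M 250.
Bidder S has the highest bid, so Bidder S wins.
The second-highest bid is 830, so that is what Bidder S pays.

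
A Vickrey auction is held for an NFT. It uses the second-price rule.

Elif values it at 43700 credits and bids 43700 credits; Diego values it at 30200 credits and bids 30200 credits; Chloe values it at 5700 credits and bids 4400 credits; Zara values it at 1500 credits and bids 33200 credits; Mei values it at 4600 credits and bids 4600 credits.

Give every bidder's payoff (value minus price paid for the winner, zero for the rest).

Ordered from highest: Elif 43700 credits > Zara 33200 credits > Diego 30200 credits > Mei 4600 credits > Chloe 4400 credits.
Elif has the top bid and wins; the price is the second-highest bid, 33200 credits.
Elif's payoff = 43700 credits − 33200 credits = 10500 credits. All other bidders lose, so their payoff is 0.

Payoffs: Elif 10500 credits, Diego 0 credits, Chloe 0 credits, Zara 0 credits, Mei 0 credits.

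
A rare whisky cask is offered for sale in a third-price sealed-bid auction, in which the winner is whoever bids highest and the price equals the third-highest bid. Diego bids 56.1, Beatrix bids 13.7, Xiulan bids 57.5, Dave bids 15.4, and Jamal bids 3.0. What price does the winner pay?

Ordered from highest: Xiulan 57.5 > Diego 56.1 > Dave 15.4 > Beatrix 13.7 > Jamal 3.0.
Xiulan is the highest bidder, so Xiulan wins.
Under the third-price rule, the price is the third-highest bid: 15.4.

The winner pays 15.4.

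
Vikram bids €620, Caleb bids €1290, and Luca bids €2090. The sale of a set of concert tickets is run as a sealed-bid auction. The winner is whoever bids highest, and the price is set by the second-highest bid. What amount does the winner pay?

€1290

Ranking the bids: Luca €2090 > Caleb €1290 > Vikram €620.
Luca has the highest bid, so Luca wins.
The second-highest bid is €1290, so that is what Luca pays.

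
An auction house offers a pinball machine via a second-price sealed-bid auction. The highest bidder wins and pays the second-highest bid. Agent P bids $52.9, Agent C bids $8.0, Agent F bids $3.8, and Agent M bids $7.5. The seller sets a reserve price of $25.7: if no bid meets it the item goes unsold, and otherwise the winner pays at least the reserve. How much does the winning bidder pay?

The winner pays $25.7.

Bids in descending order: Agent P $52.9, then Agent C $8.0, then Agent M $7.5, then Agent F $3.8.
Agent P has the highest bid, so Agent P wins.
The second-highest bid is $8.0, but the reserve $25.7 is higher, so the price is the reserve.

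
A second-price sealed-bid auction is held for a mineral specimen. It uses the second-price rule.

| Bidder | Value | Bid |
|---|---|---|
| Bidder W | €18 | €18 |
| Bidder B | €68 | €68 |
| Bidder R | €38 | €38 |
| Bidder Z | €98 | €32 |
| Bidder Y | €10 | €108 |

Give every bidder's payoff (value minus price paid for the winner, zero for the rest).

Bids in descending order: Bidder Y €108; Bidder B €68; Bidder R €38; Bidder Z €32; Bidder W €18.
Bidder Y has the top bid and wins; the price is the second-highest bid, €68.
Bidder Y's payoff = €10 − €68 = -€58. All other bidders lose, so their payoff is 0.

Payoffs: Bidder W €0, Bidder B €0, Bidder R €0, Bidder Z €0, Bidder Y -€58.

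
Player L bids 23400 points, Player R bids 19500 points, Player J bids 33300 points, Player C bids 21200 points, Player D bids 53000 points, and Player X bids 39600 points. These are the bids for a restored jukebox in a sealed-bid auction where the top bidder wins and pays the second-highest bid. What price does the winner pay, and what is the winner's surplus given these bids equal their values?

The winner pays 39600 points for a surplus of 13400 points.

Sorted high to low: Player D 53000 points > Player X 39600 points > Player J 33300 points > Player L 23400 points > Player C 21200 points > Player R 19500 points.
Player D is the highest bidder, so Player D wins.
Under the second-price rule, the price is the second-highest bid: 39600 points.
Surplus = 53000 points − 39600 points = 13400 points.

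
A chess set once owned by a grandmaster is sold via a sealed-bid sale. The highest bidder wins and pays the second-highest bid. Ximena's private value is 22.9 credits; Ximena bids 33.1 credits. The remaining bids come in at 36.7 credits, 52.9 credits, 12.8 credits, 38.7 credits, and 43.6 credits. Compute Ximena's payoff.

0.0 credits

Highest competing bid: 52.9 credits.
Ximena's bid 33.1 credits is not the highest, so Ximena loses, pays nothing, and earns zero payoff.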